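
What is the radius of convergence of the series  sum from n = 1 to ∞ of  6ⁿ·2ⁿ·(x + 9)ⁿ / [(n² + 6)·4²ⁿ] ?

R = 4/3

By the ratio test, |a_{n+1}/a_n| = [(n² + 6)/((n+1)² + 6)] · 6·2/16 → 3/4.
Hence the series converges for |x + 9| < 1/(3/4) = 4/3, so the radius of convergence is 4/3.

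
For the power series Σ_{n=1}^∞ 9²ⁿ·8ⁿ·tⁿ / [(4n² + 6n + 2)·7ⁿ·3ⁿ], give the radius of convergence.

The ratio of consecutive coefficients is [(4n² + 6n + 2)/(4(n+1)² + 6(n+1) + 2)] · 81·8/(7·3) → 216/7.
Thus R = 1/(216/7) = 7/216.

R = 7/216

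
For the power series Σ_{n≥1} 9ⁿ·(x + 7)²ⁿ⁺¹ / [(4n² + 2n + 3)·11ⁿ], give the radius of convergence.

R = √11/3

The ratio of consecutive coefficients is [(4n² + 2n + 3)/(4(n+1)² + 2(n+1) + 3)] · 9/11 → 9/11.
Writing y = (x + 7)², the series in y has radius 11/9, so |x + 7| < √(11/9) and R = √11/3.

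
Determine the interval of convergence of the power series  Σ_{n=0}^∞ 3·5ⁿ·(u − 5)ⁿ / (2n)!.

The ratio of consecutive coefficients is 3/3 · 5 · 1/[(2n+1)·(2n+2)] → 0.
The limit is 0, so the series converges for all u; R = ∞.

(−∞, ∞)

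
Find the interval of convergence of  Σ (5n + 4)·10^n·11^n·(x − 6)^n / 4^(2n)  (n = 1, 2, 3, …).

(322/55, 338/55)

The ratio of consecutive coefficients is [(5(n+1) + 4)/(5n + 4)] · 10·11/16 → 55/8.
Thus R = 1/(55/8) = 8/55.
At x = 338/55: the n-th term does not approach 0; divergence by the term test.
At x = 322/55: the terms have absolute value of order n, which does not tend to 0, so the series diverges by the divergence test.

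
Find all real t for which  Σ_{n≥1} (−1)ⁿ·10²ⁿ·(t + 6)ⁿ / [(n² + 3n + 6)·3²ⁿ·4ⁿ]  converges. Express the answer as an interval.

[-159/25, -141/25]

Apply the ratio test: |a_{n+1}| / |a_n| = [(n² + 3n + 6)/((n+1)² + 3(n+1) + 6)] · 100/(9·4), which tends to 25/9 as n → ∞.
Thus R = 1/(25/9) = 9/25.
Endpoint t = -141/25: the series is dominated by a constant times Σ 1/n², which converges (p = 2 > 1).
Check t = -159/25: the series is dominated by a constant times Σ 1/n², which converges (p = 2 > 1).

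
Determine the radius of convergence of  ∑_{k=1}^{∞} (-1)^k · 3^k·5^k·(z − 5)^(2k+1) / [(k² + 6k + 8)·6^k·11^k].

The ratio of consecutive coefficients is [(k² + 6k + 8)/((k+1)² + 6(k+1) + 8)] · 3·5/(6·11) → 5/22.
Since the exponent of (z − 5) increases by 2 each term, convergence requires |z − 5|² < 22/5, hence R = √110/5.

R = √110/5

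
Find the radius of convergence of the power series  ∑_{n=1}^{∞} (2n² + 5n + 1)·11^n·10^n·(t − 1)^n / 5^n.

Apply the ratio test: |a_{n+1}| / |a_n| = [(2(n+1)² + 5(n+1) + 1)/(2n² + 5n + 1)] · 11·10/5, which tends to 22 as n → ∞.
Thus R = 1/(22) = 1/22.

R = 1/22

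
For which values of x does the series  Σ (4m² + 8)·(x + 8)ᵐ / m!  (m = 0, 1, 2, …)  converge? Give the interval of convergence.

(−∞, ∞)

The ratio of consecutive coefficients is (4(m+1)² + 8)/(4m² + 8) · 1/(m+1) → 0.
The ratio tends to 0 regardless of x, hence R = ∞.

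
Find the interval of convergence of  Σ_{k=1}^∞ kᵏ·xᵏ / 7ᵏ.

By the Cauchy root test, |a_k|^(1/k) = k/7 → ∞.
Since the k-th root of |a_k| is unbounded, the series converges only at x = 0; R = 0.

{0}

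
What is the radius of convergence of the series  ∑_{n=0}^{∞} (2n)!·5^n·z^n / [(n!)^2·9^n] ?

R = 9/20

By the ratio test, |a_{n+1}/a_n| = (2n+1)·(2n+2)/(n+1)² · 5/9 → 20/9.
Thus R = 1/(20/9) = 9/20.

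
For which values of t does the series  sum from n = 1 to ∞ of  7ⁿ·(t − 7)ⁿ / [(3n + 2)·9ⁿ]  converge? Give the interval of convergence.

[40/7, 58/7)

Ratio test: |a_{n+1}/a_n| = [(3n + 2)/(3(n+1) + 2)] · 7/9 → 7/9 as n → ∞.
Hence the series converges for |t − 7| < 1/(7/9) = 9/7, so the radius of convergence is 9/7.
Endpoint t = 58/7: the terms behave like c/n; limit comparison with the harmonic series gives divergence.
Check t = 40/7: the terms alternate in sign and decrease monotonically to 0 in absolute value (size ~ c/n), so the alternating series test gives convergence.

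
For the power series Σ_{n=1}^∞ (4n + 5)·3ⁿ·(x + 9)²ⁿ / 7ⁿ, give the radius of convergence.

R = √21/3

Apply the ratio test: |a_{n+1}| / |a_n| = [(4(n+1) + 5)/(4n + 5)] · 3/7, which tends to 3/7 as n → ∞.
Successive powers of (x + 9) differ by 2, so the series converges when |x + 9|² · 3/7 < 1, i.e. |x + 9| < √(7/3). So R = √21/3.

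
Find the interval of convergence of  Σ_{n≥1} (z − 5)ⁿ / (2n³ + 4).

Apply the ratio test: |a_{n+1}| / |a_n| = (2n³ + 4)/(2(n+1)³ + 4), which tends to 1 as n → ∞.
Hence R = 1.
Endpoint z = 6: the series is dominated by a constant times Σ 1/n³, which converges (p = 3 > 1).
When z = 4, absolute convergence follows by limit comparison with Σ 1/n³.

[4, 6]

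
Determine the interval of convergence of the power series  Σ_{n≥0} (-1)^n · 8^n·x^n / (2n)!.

Ratio test: |a_{n+1}/a_n| = 8 · 1/[(2n+1)·(2n+2)] → 0 as n → ∞.
The ratio tends to 0 regardless of x, hence R = ∞.

(−∞, ∞)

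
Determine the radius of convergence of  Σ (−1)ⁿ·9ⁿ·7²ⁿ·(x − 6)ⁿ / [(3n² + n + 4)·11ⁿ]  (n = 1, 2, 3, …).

R = 11/441

Ratio test: |a_{n+1}/a_n| = [(3n² + n + 4)/(3(n+1)² + (n+1) + 4)] · 9·49/11 → 441/11 as n → ∞.
Convergence for |x − 6| · 441/11 < 1, i.e. |x − 6| < 11/441. So R = 11/441.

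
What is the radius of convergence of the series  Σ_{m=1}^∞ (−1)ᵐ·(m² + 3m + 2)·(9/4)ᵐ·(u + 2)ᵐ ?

R = 4/9

By the ratio test, |a_{m+1}/a_m| = [((m+1)² + 3(m+1) + 2)/(m² + 3m + 2)] · 9/4 → 9/4.
Convergence for |u + 2| · 9/4 < 1, i.e. |u + 2| < 4/9. So R = 4/9.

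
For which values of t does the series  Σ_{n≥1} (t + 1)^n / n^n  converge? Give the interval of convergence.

(−∞, ∞)

Root test: |a_n|^(1/n) = 1/n → 0.
Since the n-th root of |a_n| tends to 0, the series converges for all real t; R = ∞.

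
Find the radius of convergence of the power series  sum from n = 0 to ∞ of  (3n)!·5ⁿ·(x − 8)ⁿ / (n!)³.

R = 1/135

Apply the ratio test: |a_{n+1}| / |a_n| = (3n+1)·(3n+2)·(3n+3)/(n+1)³ · 5, which tends to 135 as n → ∞.
Hence the series converges for |x − 8| < 1/(135) = 1/135, so the radius of convergence is 1/135.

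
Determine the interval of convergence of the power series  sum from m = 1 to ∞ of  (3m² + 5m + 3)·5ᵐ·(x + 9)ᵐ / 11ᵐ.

By the ratio test, |a_{m+1}/a_m| = [(3(m+1)² + 5(m+1) + 3)/(3m² + 5m + 3)] · 5/11 → 5/11.
Thus R = 1/(5/11) = 11/5.
When x = -34/5, the terms do not tend to 0, so the series diverges.
Endpoint x = -56/5: the terms have absolute value of order m², which does not tend to 0, so the series diverges by the divergence test.

(-56/5, -34/5)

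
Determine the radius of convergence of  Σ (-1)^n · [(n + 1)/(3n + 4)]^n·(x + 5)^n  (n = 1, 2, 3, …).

R = 3

Root test: |a_n|^(1/n) = (n + 1)/(3n + 4) → 1/3.
Convergence for |x + 5| · 1/3 < 1, i.e. |x + 5| < 3. So R = 3.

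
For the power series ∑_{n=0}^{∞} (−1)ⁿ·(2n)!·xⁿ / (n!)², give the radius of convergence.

The ratio of consecutive coefficients is (2n+1)·(2n+2)/(n+1)² → 4.
The series converges when 4 · |x| < 1, giving R = 1/4.

R = 1/4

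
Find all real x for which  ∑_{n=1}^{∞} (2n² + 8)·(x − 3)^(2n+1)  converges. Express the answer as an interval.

By the ratio test, |a_{n+1}/a_n| = (2(n+1)² + 8)/(2n² + 8) → 1.
Successive powers of (x − 3) differ by 2, so the series converges when |x − 3|² · 1 < 1, i.e. |x − 3| < √(1) = 1. So R = 1.
Check x = 4: the n-th term does not approach 0; divergence by the term test.
When x = 2, the terms have absolute value of order n², which does not tend to 0, so the series diverges by the divergence test.

(2, 4)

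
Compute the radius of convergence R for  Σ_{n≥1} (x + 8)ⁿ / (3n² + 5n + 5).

By the ratio test, |a_{n+1}/a_n| = (3n² + 5n + 5)/(3(n+1)² + 5(n+1) + 5) → 1.
Hence R = 1.

R = 1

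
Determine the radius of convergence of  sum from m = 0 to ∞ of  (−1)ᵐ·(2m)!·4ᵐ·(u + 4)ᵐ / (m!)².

By the ratio test, |a_{m+1}/a_m| = (2m+1)·(2m+2)/(m+1)² · 4 → 16.
The series converges when 16 · |u + 4| < 1, giving R = 1/16.

R = 1/16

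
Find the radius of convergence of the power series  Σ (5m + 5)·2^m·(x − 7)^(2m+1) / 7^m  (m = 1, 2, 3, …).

Apply the ratio test: |a_{m+1}| / |a_m| = [(5(m+1) + 5)/(5m + 5)] · 2/7, which tends to 2/7 as m → ∞.
Successive powers of (x − 7) differ by 2, so the series converges when |x − 7|² · 2/7 < 1, i.e. |x − 7| < √(7/2). So R = √14/2.

R = √14/2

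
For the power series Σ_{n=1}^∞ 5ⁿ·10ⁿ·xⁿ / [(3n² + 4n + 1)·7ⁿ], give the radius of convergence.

Ratio test: |a_{n+1}/a_n| = [(3n² + 4n + 1)/(3(n+1)² + 4(n+1) + 1)] · 5·10/7 → 50/7 as n → ∞.
Hence the series converges for |x| < 1/(50/7) = 7/50, so the radius of convergence is 7/50.

R = 7/50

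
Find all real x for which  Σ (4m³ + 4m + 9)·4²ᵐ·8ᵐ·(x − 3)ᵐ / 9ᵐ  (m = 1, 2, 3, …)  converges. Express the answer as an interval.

Ratio test: |a_{m+1}/a_m| = [(4(m+1)³ + 4(m+1) + 9)/(4m³ + 4m + 9)] · 16·8/9 → 128/9 as m → ∞.
The series converges when 128/9 · |x − 3| < 1, giving R = 9/128.
Check x = 393/128: the m-th term does not approach 0; divergence by the term test.
Check x = 375/128: the terms have absolute value of order m³, which does not tend to 0, so the series diverges by the divergence test.

(375/128, 393/128)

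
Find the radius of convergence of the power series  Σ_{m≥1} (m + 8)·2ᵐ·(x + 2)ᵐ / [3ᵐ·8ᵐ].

Ratio test: |a_{m+1}/a_m| = [((m+1) + 8)/(m + 8)] · 2/(3·8) → 1/12 as m → ∞.
Hence the series converges for |x + 2| < 1/(1/12) = 12, so the radius of convergence is 12.

R = 12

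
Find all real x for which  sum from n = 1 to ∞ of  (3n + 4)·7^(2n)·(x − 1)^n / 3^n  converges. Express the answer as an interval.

(46/49, 52/49)

Ratio test: |a_{n+1}/a_n| = [(3(n+1) + 4)/(3n + 4)] · 49/3 → 49/3 as n → ∞.
The series converges when 49/3 · |x − 1| < 1, giving R = 3/49.
Endpoint x = 52/49: the terms have absolute value of order n, which does not tend to 0, so the series diverges by the divergence test.
At x = 46/49: the n-th term does not approach 0; divergence by the term test.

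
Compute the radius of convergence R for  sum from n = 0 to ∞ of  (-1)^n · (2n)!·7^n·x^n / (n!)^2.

By the ratio test, |a_{n+1}/a_n| = (2n+1)·(2n+2)/(n+1)² · 7 → 28.
Thus R = 1/(28) = 1/28.

R = 1/28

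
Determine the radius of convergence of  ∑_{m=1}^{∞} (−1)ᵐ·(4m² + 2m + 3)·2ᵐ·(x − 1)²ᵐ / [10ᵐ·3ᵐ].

Apply the ratio test: |a_{m+1}| / |a_m| = [(4(m+1)² + 2(m+1) + 3)/(4m² + 2m + 3)] · 2/(10·3), which tends to 1/15 as m → ∞.
Since the exponent of (x − 1) increases by 2 each term, convergence requires |x − 1|² < 15, hence R = √15.

R = √15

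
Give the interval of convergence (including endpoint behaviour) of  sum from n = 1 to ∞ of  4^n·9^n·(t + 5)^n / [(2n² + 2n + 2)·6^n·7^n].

The ratio of consecutive coefficients is [(2n² + 2n + 2)/(2(n+1)² + 2(n+1) + 2)] · 4·9/(6·7) → 6/7.
Convergence for |t + 5| · 6/7 < 1, i.e. |t + 5| < 7/6. So R = 7/6.
Endpoint t = -23/6: the series is dominated by a constant times Σ 1/n², which converges (p = 2 > 1).
At t = -37/6: absolute convergence follows by limit comparison with Σ 1/n².

[-37/6, -23/6]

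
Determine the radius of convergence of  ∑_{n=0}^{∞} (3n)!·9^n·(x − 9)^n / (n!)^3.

R = 1/243

The ratio of consecutive coefficients is (3n+1)·(3n+2)·(3n+3)/(n+1)³ · 9 → 243.
Hence the series converges for |x − 9| < 1/(243) = 1/243, so the radius of convergence is 1/243.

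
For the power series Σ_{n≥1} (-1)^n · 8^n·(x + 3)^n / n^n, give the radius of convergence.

Root test: |a_n|^(1/n) = 8/n → 0.
The limit is 0 for every x, so R = ∞.

R = ∞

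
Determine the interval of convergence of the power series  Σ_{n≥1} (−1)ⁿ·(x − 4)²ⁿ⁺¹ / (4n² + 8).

[3, 5]

Apply the ratio test: |a_{n+1}| / |a_n| = (4n² + 8)/(4(n+1)² + 8), which tends to 1 as n → ∞.
Since the exponent of (x − 4) increases by 2 each term, convergence requires |x − 4|² < 1, hence R = 1.
Endpoint x = 5: the series is dominated by a constant times Σ 1/n², which converges (p = 2 > 1).
Check x = 3: the series is dominated by a constant times Σ 1/n², which converges (p = 2 > 1).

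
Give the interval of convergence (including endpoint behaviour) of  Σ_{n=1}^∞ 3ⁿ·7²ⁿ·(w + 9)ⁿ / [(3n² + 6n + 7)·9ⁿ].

[-444/49, -438/49]

By the ratio test, |a_{n+1}/a_n| = [(3n² + 6n + 7)/(3(n+1)² + 6(n+1) + 7)] · 3·49/9 → 49/3.
Thus R = 1/(49/3) = 3/49.
Check w = -438/49: absolute convergence follows by limit comparison with Σ 1/n².
Endpoint w = -444/49: the terms are on the order of 1/n², so the series converges absolutely by comparison with the p-series (p = 2 > 1).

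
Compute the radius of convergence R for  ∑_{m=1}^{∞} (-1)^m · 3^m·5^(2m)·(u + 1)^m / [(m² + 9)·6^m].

Ratio test: |a_{m+1}/a_m| = [(m² + 9)/((m+1)² + 9)] · 3·25/6 → 25/2 as m → ∞.
Convergence for |u + 1| · 25/2 < 1, i.e. |u + 1| < 2/25. So R = 2/25.

R = 2/25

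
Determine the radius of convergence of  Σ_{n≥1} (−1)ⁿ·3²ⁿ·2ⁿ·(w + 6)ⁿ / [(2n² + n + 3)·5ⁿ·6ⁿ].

The ratio of consecutive coefficients is [(2n² + n + 3)/(2(n+1)² + (n+1) + 3)] · 9·2/(5·6) → 3/5.
Convergence for |w + 6| · 3/5 < 1, i.e. |w + 6| < 5/3. So R = 5/3.

R = 5/3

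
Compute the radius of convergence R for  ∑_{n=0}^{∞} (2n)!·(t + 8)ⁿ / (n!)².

Ratio test: |a_{n+1}/a_n| = (2n+1)·(2n+2)/(n+1)² → 4 as n → ∞.
Thus R = 1/(4) = 1/4.

R = 1/4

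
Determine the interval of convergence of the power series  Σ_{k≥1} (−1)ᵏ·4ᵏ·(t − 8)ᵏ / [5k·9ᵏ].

By the ratio test, |a_{k+1}/a_k| = [5k/5(k+1)] · 4/9 → 4/9.
Hence the series converges for |t − 8| < 1/(4/9) = 9/4, so the radius of convergence is 9/4.
When t = 41/4, the terms alternate in sign and decrease monotonically to 0 in absolute value (size ~ c/k), so the alternating series test gives convergence.
Check t = 23/4: the terms are asymptotic to a nonzero constant times 1/k, so the series diverges by limit comparison with Σ 1/k.

(23/4, 41/4]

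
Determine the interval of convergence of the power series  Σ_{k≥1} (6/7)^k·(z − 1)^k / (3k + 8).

Ratio test: |a_{k+1}/a_k| = [(3k + 8)/(3(k+1) + 8)] · 6/7 → 6/7 as k → ∞.
The series converges when 6/7 · |z − 1| < 1, giving R = 7/6.
When z = 13/6, the terms are asymptotic to a nonzero constant times 1/k, so the series diverges by limit comparison with Σ 1/k.
At z = -1/6: an alternating series whose terms decrease to 0 in absolute value, so it converges by the Leibniz criterion.

[-1/6, 13/6)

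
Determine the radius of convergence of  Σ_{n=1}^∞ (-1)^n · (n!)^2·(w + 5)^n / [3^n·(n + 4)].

R = 0

By the ratio test, |a_{n+1}/a_n| = (n+1)² · 1/3 · (n + 4)/((n+1) + 4) → ∞.
The ratio grows without bound, so the series diverges whenever (w + 5) ≠ 0; it converges only at w = -5. R = 0.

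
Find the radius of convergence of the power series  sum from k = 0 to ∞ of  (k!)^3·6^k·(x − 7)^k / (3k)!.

Apply the ratio test: |a_{k+1}| / |a_k| = (k+1)³/[(3k+1)·(3k+2)·(3k+3)] · 6, which tends to 2/9 as k → ∞.
Hence the series converges for |x − 7| < 1/(2/9) = 9/2, so the radius of convergence is 9/2.

R = 9/2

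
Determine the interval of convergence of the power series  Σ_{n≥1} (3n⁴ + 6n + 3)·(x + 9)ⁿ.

The ratio of consecutive coefficients is (3(n+1)⁴ + 6(n+1) + 3)/(3n⁴ + 6n + 3) → 1.
Convergence for |x + 9| < 1, so R = 1.
When x = -8, the terms have absolute value of order n⁴, which does not tend to 0, so the series diverges by the divergence test.
Endpoint x = -10: the n-th term does not approach 0; divergence by the term test.

(-10, -8)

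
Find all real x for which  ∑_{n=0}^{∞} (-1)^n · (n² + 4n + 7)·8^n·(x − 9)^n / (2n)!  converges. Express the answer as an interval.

(−∞, ∞)

Ratio test: |a_{n+1}/a_n| = ((n+1)² + 4(n+1) + 7)/(n² + 4n + 7) · 8 · 1/[(2n+1)·(2n+2)] → 0 as n → ∞.
The ratio tends to 0 regardless of x, hence R = ∞.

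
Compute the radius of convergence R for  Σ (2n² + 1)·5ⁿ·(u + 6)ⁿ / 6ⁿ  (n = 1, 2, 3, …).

R = 6/5

The ratio of consecutive coefficients is [(2(n+1)² + 1)/(2n² + 1)] · 5/6 → 5/6.
Convergence for |u + 6| · 5/6 < 1, i.e. |u + 6| < 6/5. So R = 6/5.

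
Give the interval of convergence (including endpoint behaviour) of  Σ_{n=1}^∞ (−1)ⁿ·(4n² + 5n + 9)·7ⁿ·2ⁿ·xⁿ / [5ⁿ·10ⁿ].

Apply the ratio test: |a_{n+1}| / |a_n| = [(4(n+1)² + 5(n+1) + 9)/(4n² + 5n + 9)] · 7·2/(5·10), which tends to 7/25 as n → ∞.
Hence the series converges for |x| < 1/(7/25) = 25/7, so the radius of convergence is 25/7.
When x = 25/7, the n-th term does not approach 0; divergence by the term test.
Endpoint x = -25/7: the terms do not tend to 0, so the series diverges.

(-25/7, 25/7)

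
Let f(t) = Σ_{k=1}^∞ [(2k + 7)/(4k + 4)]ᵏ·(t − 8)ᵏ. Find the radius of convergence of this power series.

R = 2

Root test: |a_k|^(1/k) = (2k + 7)/(4k + 4) → 1/2.
Convergence for |t − 8| · 1/2 < 1, i.e. |t − 8| < 2. So R = 2.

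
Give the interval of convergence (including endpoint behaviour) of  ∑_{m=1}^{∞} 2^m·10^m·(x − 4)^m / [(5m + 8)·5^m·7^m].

The ratio of consecutive coefficients is [(5m + 8)/(5(m+1) + 8)] · 2·10/(5·7) → 4/7.
Hence the series converges for |x − 4| < 1/(4/7) = 7/4, so the radius of convergence is 7/4.
Endpoint x = 23/4: the terms are asymptotic to a nonzero constant times 1/m, so the series diverges by limit comparison with Σ 1/m.
When x = 9/4, convergence follows from the alternating series test (terms decrease monotonically to 0).

[9/4, 23/4)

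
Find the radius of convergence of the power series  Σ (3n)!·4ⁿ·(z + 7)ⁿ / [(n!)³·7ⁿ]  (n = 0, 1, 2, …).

Ratio test: |a_{n+1}/a_n| = (3n+1)·(3n+2)·(3n+3)/(n+1)³ · 4/7 → 108/7 as n → ∞.
Hence the series converges for |z + 7| < 1/(108/7) = 7/108, so the radius of convergence is 7/108.

R = 7/108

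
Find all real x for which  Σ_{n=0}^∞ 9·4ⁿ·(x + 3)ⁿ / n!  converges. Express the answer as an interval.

(−∞, ∞)

Ratio test: |a_{n+1}/a_n| = 9/9 · 4 · 1/(n+1) → 0 as n → ∞.
The limit is 0, so the series converges for all x; R = ∞.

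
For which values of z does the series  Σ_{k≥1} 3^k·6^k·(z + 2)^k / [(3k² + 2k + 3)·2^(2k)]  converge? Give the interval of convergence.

[-20/9, -16/9]

Ratio test: |a_{k+1}/a_k| = [(3k² + 2k + 3)/(3(k+1)² + 2(k+1) + 3)] · 3·6/4 → 9/2 as k → ∞.
Thus R = 1/(9/2) = 2/9.
At z = -16/9: the series is dominated by a constant times Σ 1/k², which converges (p = 2 > 1).
At z = -20/9: the terms are on the order of 1/k², so the series converges absolutely by comparison with the p-series (p = 2 > 1).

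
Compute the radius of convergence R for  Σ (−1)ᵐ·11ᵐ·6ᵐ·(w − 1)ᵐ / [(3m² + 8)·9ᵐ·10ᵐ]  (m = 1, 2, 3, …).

R = 15/11

Apply the ratio test: |a_{m+1}| / |a_m| = [(3m² + 8)/(3(m+1)² + 8)] · 11·6/(9·10), which tends to 11/15 as m → ∞.
The series converges when 11/15 · |w − 1| < 1, giving R = 15/11.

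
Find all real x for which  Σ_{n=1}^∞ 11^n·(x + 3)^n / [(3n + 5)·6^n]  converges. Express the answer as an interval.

[-39/11, -27/11)

By the ratio test, |a_{n+1}/a_n| = [(3n + 5)/(3(n+1) + 5)] · 11/6 → 11/6.
Convergence for |x + 3| · 11/6 < 1, i.e. |x + 3| < 6/11. So R = 6/11.
Endpoint x = -27/11: comparison with the harmonic series Σ 1/n shows the series diverges.
When x = -39/11, the terms alternate in sign and decrease monotonically to 0 in absolute value (size ~ c/n), so the alternating series test gives convergence.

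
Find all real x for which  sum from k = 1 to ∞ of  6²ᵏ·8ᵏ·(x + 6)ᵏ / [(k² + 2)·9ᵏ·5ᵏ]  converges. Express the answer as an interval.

[-197/32, -187/32]

Apply the ratio test: |a_{k+1}| / |a_k| = [(k² + 2)/((k+1)² + 2)] · 36·8/(9·5), which tends to 32/5 as k → ∞.
Convergence for |x + 6| · 32/5 < 1, i.e. |x + 6| < 5/32. So R = 5/32.
Endpoint x = -187/32: absolute convergence follows by limit comparison with Σ 1/k².
At x = -197/32: absolute convergence follows by limit comparison with Σ 1/k².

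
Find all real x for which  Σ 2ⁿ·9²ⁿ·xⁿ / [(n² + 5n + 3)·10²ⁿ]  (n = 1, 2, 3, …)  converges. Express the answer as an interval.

Ratio test: |a_{n+1}/a_n| = [(n² + 5n + 3)/((n+1)² + 5(n+1) + 3)] · 2·81/100 → 81/50 as n → ∞.
Thus R = 1/(81/50) = 50/81.
Check x = 50/81: the series is dominated by a constant times Σ 1/n², which converges (p = 2 > 1).
Check x = -50/81: absolute convergence follows by limit comparison with Σ 1/n².

[-50/81, 50/81]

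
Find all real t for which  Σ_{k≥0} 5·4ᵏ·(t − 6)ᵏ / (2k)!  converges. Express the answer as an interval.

Apply the ratio test: |a_{k+1}| / |a_k| = 5/5 · 4 · 1/[(2k+1)·(2k+2)], which tends to 0 as k → ∞.
Since the limit is 0 < 1 for every t, the series converges on all of ℝ and R = ∞.

(−∞, ∞)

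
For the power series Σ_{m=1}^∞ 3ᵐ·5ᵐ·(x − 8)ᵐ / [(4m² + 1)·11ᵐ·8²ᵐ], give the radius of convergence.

Apply the ratio test: |a_{m+1}| / |a_m| = [(4m² + 1)/(4(m+1)² + 1)] · 3·5/(11·64), which tends to 15/704 as m → ∞.
Hence the series converges for |x − 8| < 1/(15/704) = 704/15, so the radius of convergence is 704/15.

R = 704/15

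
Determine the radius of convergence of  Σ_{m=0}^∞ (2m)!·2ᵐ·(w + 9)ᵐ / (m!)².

R = 1/8

The ratio of consecutive coefficients is (2m+1)·(2m+2)/(m+1)² · 2 → 8.
Convergence for |w + 9| · 8 < 1, i.e. |w + 9| < 1/8. So R = 1/8.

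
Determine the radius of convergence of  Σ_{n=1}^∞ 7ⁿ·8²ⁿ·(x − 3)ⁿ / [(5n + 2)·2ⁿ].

R = 1/224

The ratio of consecutive coefficients is [(5n + 2)/(5(n+1) + 2)] · 7·64/2 → 224.
Convergence for |x − 3| · 224 < 1, i.e. |x − 3| < 1/224. So R = 1/224.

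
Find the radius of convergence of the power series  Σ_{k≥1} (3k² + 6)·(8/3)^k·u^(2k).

By the ratio test, |a_{k+1}/a_k| = [(3(k+1)² + 6)/(3k² + 6)] · 8/3 → 8/3.
Since the exponent of u increases by 2 each term, convergence requires |u|² < 3/8, hence R = √6/4.

R = √6/4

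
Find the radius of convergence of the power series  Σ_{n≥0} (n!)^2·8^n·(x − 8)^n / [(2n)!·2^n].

R = 1

Ratio test: |a_{n+1}/a_n| = (n+1)²/[(2n+1)·(2n+2)] · 8/2 → 1 as n → ∞.
Convergence for |x − 8| < 1, so R = 1.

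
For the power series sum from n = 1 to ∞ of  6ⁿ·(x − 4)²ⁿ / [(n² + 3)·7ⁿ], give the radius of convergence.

R = √42/6

Ratio test: |a_{n+1}/a_n| = [(n² + 3)/((n+1)² + 3)] · 6/7 → 6/7 as n → ∞.
Writing y = (x − 4)², the series in y has radius 7/6, so |x − 4| < √(7/6) and R = √42/6.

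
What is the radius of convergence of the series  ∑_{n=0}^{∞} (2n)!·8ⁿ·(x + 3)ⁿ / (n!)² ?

By the ratio test, |a_{n+1}/a_n| = (2n+1)·(2n+2)/(n+1)² · 8 → 32.
Hence the series converges for |x + 3| < 1/(32) = 1/32, so the radius of convergence is 1/32.

R = 1/32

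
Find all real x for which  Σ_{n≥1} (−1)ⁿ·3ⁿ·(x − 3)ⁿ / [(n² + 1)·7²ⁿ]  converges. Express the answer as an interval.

[-40/3, 58/3]

The ratio of consecutive coefficients is [(n² + 1)/((n+1)² + 1)] · 3/49 → 3/49.
Hence the series converges for |x − 3| < 1/(3/49) = 49/3, so the radius of convergence is 49/3.
When x = 58/3, the series is dominated by a constant times Σ 1/n², which converges (p = 2 > 1).
When x = -40/3, the terms are on the order of 1/n², so the series converges absolutely by comparison with the p-series (p = 2 > 1).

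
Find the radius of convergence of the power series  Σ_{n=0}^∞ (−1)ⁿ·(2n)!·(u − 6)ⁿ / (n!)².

Apply the ratio test: |a_{n+1}| / |a_n| = (2n+1)·(2n+2)/(n+1)², which tends to 4 as n → ∞.
Thus R = 1/(4) = 1/4.

R = 1/4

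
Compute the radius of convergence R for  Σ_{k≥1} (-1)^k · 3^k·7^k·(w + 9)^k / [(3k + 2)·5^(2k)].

R = 25/21

Apply the ratio test: |a_{k+1}| / |a_k| = [(3k + 2)/(3(k+1) + 2)] · 3·7/25, which tends to 21/25 as k → ∞.
Thus R = 1/(21/25) = 25/21.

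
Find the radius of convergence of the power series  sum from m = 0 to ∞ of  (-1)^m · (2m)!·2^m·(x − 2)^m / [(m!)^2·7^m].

R = 7/8

Ratio test: |a_{m+1}/a_m| = (2m+1)·(2m+2)/(m+1)² · 2/7 → 8/7 as m → ∞.
Hence the series converges for |x − 2| < 1/(8/7) = 7/8, so the radius of convergence is 7/8.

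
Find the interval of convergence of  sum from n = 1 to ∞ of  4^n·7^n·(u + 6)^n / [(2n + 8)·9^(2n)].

[-249/28, -87/28)

By the ratio test, |a_{n+1}/a_n| = [(2n + 8)/(2(n+1) + 8)] · 4·7/81 → 28/81.
Convergence for |u + 6| · 28/81 < 1, i.e. |u + 6| < 81/28. So R = 81/28.
When u = -87/28, comparison with the harmonic series Σ 1/n shows the series diverges.
Check u = -249/28: convergence follows from the alternating series test (terms decrease monotonically to 0).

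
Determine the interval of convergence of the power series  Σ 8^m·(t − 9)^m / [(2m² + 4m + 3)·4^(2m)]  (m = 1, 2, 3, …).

[7, 11]

Apply the ratio test: |a_{m+1}| / |a_m| = [(2m² + 4m + 3)/(2(m+1)² + 4(m+1) + 3)] · 8/16, which tends to 1/2 as m → ∞.
The series converges when 1/2 · |t − 9| < 1, giving R = 2.
Endpoint t = 11: the terms are on the order of 1/m², so the series converges absolutely by comparison with the p-series (p = 2 > 1).
Check t = 7: absolute convergence follows by limit comparison with Σ 1/m².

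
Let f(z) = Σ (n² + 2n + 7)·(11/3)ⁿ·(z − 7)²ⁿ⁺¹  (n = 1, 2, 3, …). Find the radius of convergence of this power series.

R = √33/11

Apply the ratio test: |a_{n+1}| / |a_n| = [((n+1)² + 2(n+1) + 7)/(n² + 2n + 7)] · 11/3, which tends to 11/3 as n → ∞.
Successive powers of (z − 7) differ by 2, so the series converges when |z − 7|² · 11/3 < 1, i.e. |z − 7| < √(3/11). So R = √33/11.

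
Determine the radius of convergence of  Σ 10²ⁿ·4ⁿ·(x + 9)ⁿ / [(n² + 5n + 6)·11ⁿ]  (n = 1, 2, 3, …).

R = 11/400

The ratio of consecutive coefficients is [(n² + 5n + 6)/((n+1)² + 5(n+1) + 6)] · 100·4/11 → 400/11.
Hence the series converges for |x + 9| < 1/(400/11) = 11/400, so the radius of convergence is 11/400.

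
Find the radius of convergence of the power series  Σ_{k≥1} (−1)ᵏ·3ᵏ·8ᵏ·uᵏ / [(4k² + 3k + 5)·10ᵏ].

R = 5/12

Ratio test: |a_{k+1}/a_k| = [(4k² + 3k + 5)/(4(k+1)² + 3(k+1) + 5)] · 3·8/10 → 12/5 as k → ∞.
Hence the series converges for |u| < 1/(12/5) = 5/12, so the radius of convergence is 5/12.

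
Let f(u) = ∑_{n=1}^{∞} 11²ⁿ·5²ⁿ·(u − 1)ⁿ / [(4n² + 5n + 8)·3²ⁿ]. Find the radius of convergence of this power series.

The ratio of consecutive coefficients is [(4n² + 5n + 8)/(4(n+1)² + 5(n+1) + 8)] · 121·25/9 → 3025/9.
The series converges when 3025/9 · |u − 1| < 1, giving R = 9/3025.

R = 9/3025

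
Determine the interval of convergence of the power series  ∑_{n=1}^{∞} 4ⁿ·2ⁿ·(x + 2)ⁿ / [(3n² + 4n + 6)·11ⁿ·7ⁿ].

[-93/8, 61/8]

Apply the ratio test: |a_{n+1}| / |a_n| = [(3n² + 4n + 6)/(3(n+1)² + 4(n+1) + 6)] · 4·2/(11·7), which tends to 8/77 as n → ∞.
Thus R = 1/(8/77) = 77/8.
Endpoint x = 61/8: absolute convergence follows by limit comparison with Σ 1/n².
Check x = -93/8: absolute convergence follows by limit comparison with Σ 1/n².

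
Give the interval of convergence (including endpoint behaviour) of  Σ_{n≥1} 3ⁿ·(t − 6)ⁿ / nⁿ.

(−∞, ∞)

Applying the root test, |a_n|^(1/n) = 3/n → 0.
The limit is 0 for every t, so R = ∞.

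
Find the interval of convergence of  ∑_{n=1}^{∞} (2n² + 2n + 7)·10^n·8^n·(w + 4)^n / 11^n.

By the ratio test, |a_{n+1}/a_n| = [(2(n+1)² + 2(n+1) + 7)/(2n² + 2n + 7)] · 10·8/11 → 80/11.
Convergence for |w + 4| · 80/11 < 1, i.e. |w + 4| < 11/80. So R = 11/80.
When w = -309/80, the n-th term does not approach 0; divergence by the term test.
At w = -331/80: the n-th term does not approach 0; divergence by the term test.

(-331/80, -309/80)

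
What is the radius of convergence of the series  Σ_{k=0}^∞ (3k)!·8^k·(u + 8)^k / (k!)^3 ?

By the ratio test, |a_{k+1}/a_k| = (3k+1)·(3k+2)·(3k+3)/(k+1)³ · 8 → 216.
The series converges when 216 · |u + 8| < 1, giving R = 1/216.

R = 1/216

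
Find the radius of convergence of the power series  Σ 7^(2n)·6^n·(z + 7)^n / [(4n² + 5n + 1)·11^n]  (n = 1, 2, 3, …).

R = 11/294

By the ratio test, |a_{n+1}/a_n| = [(4n² + 5n + 1)/(4(n+1)² + 5(n+1) + 1)] · 49·6/11 → 294/11.
The series converges when 294/11 · |z + 7| < 1, giving R = 11/294.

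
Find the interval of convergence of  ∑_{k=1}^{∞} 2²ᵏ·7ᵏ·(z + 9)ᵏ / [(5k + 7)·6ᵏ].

[-129/14, -123/14)

The ratio of consecutive coefficients is [(5k + 7)/(5(k+1) + 7)] · 4·7/6 → 14/3.
The series converges when 14/3 · |z + 9| < 1, giving R = 3/14.
When z = -123/14, the terms behave like c/k; limit comparison with the harmonic series gives divergence.
Endpoint z = -129/14: the terms alternate in sign and decrease monotonically to 0 in absolute value (size ~ c/k), so the alternating series test gives convergence.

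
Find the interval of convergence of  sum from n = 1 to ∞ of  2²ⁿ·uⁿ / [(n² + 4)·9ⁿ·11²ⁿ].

Ratio test: |a_{n+1}/a_n| = [(n² + 4)/((n+1)² + 4)] · 4/(9·121) → 4/1089 as n → ∞.
The series converges when 4/1089 · |u| < 1, giving R = 1089/4.
Endpoint u = 1089/4: the series is dominated by a constant times Σ 1/n², which converges (p = 2 > 1).
When u = -1089/4, the terms are on the order of 1/n², so the series converges absolutely by comparison with the p-series (p = 2 > 1).

[-1089/4, 1089/4]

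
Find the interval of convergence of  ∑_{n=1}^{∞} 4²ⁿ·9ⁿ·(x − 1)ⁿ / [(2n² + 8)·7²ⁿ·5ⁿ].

[-101/144, 389/144]

The ratio of consecutive coefficients is [(2n² + 8)/(2(n+1)² + 8)] · 16·9/(49·5) → 144/245.
Hence the series converges for |x − 1| < 1/(144/245) = 245/144, so the radius of convergence is 245/144.
Endpoint x = 389/144: absolute convergence follows by limit comparison with Σ 1/n².
At x = -101/144: absolute convergence follows by limit comparison with Σ 1/n².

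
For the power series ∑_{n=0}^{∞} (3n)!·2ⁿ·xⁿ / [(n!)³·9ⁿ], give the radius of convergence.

Apply the ratio test: |a_{n+1}| / |a_n| = (3n+1)·(3n+2)·(3n+3)/(n+1)³ · 2/9, which tends to 6 as n → ∞.
Convergence for |x| · 6 < 1, i.e. |x| < 1/6. So R = 1/6.

R = 1/6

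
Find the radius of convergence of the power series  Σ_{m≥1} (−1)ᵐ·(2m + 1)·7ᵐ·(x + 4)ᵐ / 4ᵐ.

Apply the ratio test: |a_{m+1}| / |a_m| = [(2(m+1) + 1)/(2m + 1)] · 7/4, which tends to 7/4 as m → ∞.
The series converges when 7/4 · |x + 4| < 1, giving R = 4/7.

R = 4/7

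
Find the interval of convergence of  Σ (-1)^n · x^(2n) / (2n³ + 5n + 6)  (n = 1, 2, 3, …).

[-1, 1]

Apply the ratio test: |a_{n+1}| / |a_n| = (2n³ + 5n + 6)/(2(n+1)³ + 5(n+1) + 6), which tends to 1 as n → ∞.
Since the exponent of x increases by 2 each term, convergence requires |x|² < 1, hence R = 1.
At x = 1: the terms are on the order of 1/n³, so the series converges absolutely by comparison with the p-series (p = 3 > 1).
When x = -1, absolute convergence follows by limit comparison with Σ 1/n³.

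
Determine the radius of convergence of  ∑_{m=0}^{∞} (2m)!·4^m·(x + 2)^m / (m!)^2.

By the ratio test, |a_{m+1}/a_m| = (2m+1)·(2m+2)/(m+1)² · 4 → 16.
Hence the series converges for |x + 2| < 1/(16) = 1/16, so the radius of convergence is 1/16.

R = 1/16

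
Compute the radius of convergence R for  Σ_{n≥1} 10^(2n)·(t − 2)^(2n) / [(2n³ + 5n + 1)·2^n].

Apply the ratio test: |a_{n+1}| / |a_n| = [(2n³ + 5n + 1)/(2(n+1)³ + 5(n+1) + 1)] · 100/2, which tends to 50 as n → ∞.
Successive powers of (t − 2) differ by 2, so the series converges when |t − 2|² · 50 < 1, i.e. |t − 2| < √(1/50). So R = √2/10.

R = √2/10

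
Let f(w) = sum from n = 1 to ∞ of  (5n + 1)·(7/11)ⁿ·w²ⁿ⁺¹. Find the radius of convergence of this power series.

R = √77/7

Apply the ratio test: |a_{n+1}| / |a_n| = [(5(n+1) + 1)/(5n + 1)] · 7/11, which tends to 7/11 as n → ∞.
Successive powers of w differ by 2, so the series converges when |w|² · 7/11 < 1, i.e. |w| < √(11/7). So R = √77/7.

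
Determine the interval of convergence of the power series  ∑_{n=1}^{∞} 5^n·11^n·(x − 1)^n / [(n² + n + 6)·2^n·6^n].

[43/55, 67/55]

By the ratio test, |a_{n+1}/a_n| = [(n² + n + 6)/((n+1)² + (n+1) + 6)] · 5·11/(2·6) → 55/12.
The series converges when 55/12 · |x − 1| < 1, giving R = 12/55.
At x = 67/55: the series is dominated by a constant times Σ 1/n², which converges (p = 2 > 1).
Endpoint x = 43/55: the series is dominated by a constant times Σ 1/n², which converges (p = 2 > 1).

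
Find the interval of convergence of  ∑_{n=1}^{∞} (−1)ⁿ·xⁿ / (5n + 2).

Ratio test: |a_{n+1}/a_n| = (5n + 2)/(5(n+1) + 2) → 1 as n → ∞.
Hence R = 1.
When x = 1, an alternating series whose terms decrease to 0 in absolute value, so it converges by the Leibniz criterion.
Check x = -1: the terms behave like c/n; limit comparison with the harmonic series gives divergence.

(-1, 1]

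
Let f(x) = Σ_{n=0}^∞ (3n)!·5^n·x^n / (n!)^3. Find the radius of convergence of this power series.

Apply the ratio test: |a_{n+1}| / |a_n| = (3n+1)·(3n+2)·(3n+3)/(n+1)³ · 5, which tends to 135 as n → ∞.
Convergence for |x| · 135 < 1, i.e. |x| < 1/135. So R = 1/135.

R = 1/135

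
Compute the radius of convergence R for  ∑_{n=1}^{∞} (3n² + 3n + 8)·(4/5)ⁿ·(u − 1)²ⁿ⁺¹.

Apply the ratio test: |a_{n+1}| / |a_n| = [(3(n+1)² + 3(n+1) + 8)/(3n² + 3n + 8)] · 4/5, which tends to 4/5 as n → ∞.
Writing y = (u − 1)², the series in y has radius 5/4, so |u − 1| < √(5/4) and R = √5/2.

R = √5/2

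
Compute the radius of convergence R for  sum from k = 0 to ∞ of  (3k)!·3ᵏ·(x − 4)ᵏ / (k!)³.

Apply the ratio test: |a_{k+1}| / |a_k| = (3k+1)·(3k+2)·(3k+3)/(k+1)³ · 3, which tends to 81 as k → ∞.
The series converges when 81 · |x − 4| < 1, giving R = 1/81.

R = 1/81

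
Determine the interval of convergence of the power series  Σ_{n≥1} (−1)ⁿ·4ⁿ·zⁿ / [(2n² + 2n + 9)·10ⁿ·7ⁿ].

Apply the ratio test: |a_{n+1}| / |a_n| = [(2n² + 2n + 9)/(2(n+1)² + 2(n+1) + 9)] · 4/(10·7), which tends to 2/35 as n → ∞.
Convergence for |z| · 2/35 < 1, i.e. |z| < 35/2. So R = 35/2.
When z = 35/2, the series is dominated by a constant times Σ 1/n², which converges (p = 2 > 1).
Endpoint z = -35/2: the terms are on the order of 1/n², so the series converges absolutely by comparison with the p-series (p = 2 > 1).

[-35/2, 35/2]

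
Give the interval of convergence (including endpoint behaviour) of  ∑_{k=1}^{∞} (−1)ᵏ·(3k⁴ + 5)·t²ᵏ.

(-1, 1)

Ratio test: |a_{k+1}/a_k| = (3(k+1)⁴ + 5)/(3k⁴ + 5) → 1 as k → ∞.
Writing y = t², the series in y has radius 1, so |t| < √(1) = 1 and R = 1.
When t = 1, the k-th term does not approach 0; divergence by the term test.
When t = -1, the k-th term does not approach 0; divergence by the term test.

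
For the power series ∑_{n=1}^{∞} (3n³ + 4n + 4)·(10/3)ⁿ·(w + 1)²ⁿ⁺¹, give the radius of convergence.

Apply the ratio test: |a_{n+1}| / |a_n| = [(3(n+1)³ + 4(n+1) + 4)/(3n³ + 4n + 4)] · 10/3, which tends to 10/3 as n → ∞.
Writing y = (w + 1)², the series in y has radius 3/10, so |w + 1| < √(3/10) and R = √30/10.

R = √30/10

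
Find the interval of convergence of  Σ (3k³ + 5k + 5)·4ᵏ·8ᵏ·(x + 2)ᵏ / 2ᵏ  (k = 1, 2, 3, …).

The ratio of consecutive coefficients is [(3(k+1)³ + 5(k+1) + 5)/(3k³ + 5k + 5)] · 4·8/2 → 16.
Thus R = 1/(16) = 1/16.
Endpoint x = -31/16: the terms do not tend to 0, so the series diverges.
At x = -33/16: the terms have absolute value of order k³, which does not tend to 0, so the series diverges by the divergence test.

(-33/16, -31/16)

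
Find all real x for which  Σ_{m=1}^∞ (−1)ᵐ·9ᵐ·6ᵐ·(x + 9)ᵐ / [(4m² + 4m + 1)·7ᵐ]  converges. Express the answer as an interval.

[-493/54, -479/54]

By the ratio test, |a_{m+1}/a_m| = [(4m² + 4m + 1)/(4(m+1)² + 4(m+1) + 1)] · 9·6/7 → 54/7.
Hence the series converges for |x + 9| < 1/(54/7) = 7/54, so the radius of convergence is 7/54.
At x = -479/54: the terms are on the order of 1/m², so the series converges absolutely by comparison with the p-series (p = 2 > 1).
Check x = -493/54: the terms are on the order of 1/m², so the series converges absolutely by comparison with the p-series (p = 2 > 1).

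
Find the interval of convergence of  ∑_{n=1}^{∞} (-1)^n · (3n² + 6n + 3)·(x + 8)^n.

(-9, -7)

By the ratio test, |a_{n+1}/a_n| = (3(n+1)² + 6(n+1) + 3)/(3n² + 6n + 3) → 1.
Hence R = 1.
Check x = -7: the terms do not tend to 0, so the series diverges.
Check x = -9: the terms do not tend to 0, so the series diverges.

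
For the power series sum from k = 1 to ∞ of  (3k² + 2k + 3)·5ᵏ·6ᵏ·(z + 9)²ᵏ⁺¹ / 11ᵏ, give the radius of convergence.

Apply the ratio test: |a_{k+1}| / |a_k| = [(3(k+1)² + 2(k+1) + 3)/(3k² + 2k + 3)] · 5·6/11, which tends to 30/11 as k → ∞.
Writing y = (z + 9)², the series in y has radius 11/30, so |z + 9| < √(11/30) and R = √330/30.

R = √330/30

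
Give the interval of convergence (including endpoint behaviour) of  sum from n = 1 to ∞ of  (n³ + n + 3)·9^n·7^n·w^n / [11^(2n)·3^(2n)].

Ratio test: |a_{n+1}/a_n| = [((n+1)³ + (n+1) + 3)/(n³ + n + 3)] · 9·7/(121·9) → 7/121 as n → ∞.
Hence the series converges for |w| < 1/(7/121) = 121/7, so the radius of convergence is 121/7.
Endpoint w = 121/7: the terms do not tend to 0, so the series diverges.
At w = -121/7: the n-th term does not approach 0; divergence by the term test.

(-121/7, 121/7)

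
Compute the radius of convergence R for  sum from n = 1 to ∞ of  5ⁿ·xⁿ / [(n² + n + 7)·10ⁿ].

R = 2

By the ratio test, |a_{n+1}/a_n| = [(n² + n + 7)/((n+1)² + (n+1) + 7)] · 5/10 → 1/2.
Hence the series converges for |x| < 1/(1/2) = 2, so the radius of convergence is 2.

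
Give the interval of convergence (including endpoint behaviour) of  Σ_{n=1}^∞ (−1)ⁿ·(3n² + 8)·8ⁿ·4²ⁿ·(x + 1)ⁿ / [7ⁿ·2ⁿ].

(-71/64, -57/64)

The ratio of consecutive coefficients is [(3(n+1)² + 8)/(3n² + 8)] · 8·16/(7·2) → 64/7.
Convergence for |x + 1| · 64/7 < 1, i.e. |x + 1| < 7/64. So R = 7/64.
Endpoint x = -57/64: the terms have absolute value of order n², which does not tend to 0, so the series diverges by the divergence test.
When x = -71/64, the terms do not tend to 0, so the series diverges.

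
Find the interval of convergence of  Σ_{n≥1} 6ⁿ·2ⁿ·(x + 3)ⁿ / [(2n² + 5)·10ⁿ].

[-23/6, -13/6]

The ratio of consecutive coefficients is [(2n² + 5)/(2(n+1)² + 5)] · 6·2/10 → 6/5.
Thus R = 1/(6/5) = 5/6.
Endpoint x = -13/6: the terms are on the order of 1/n², so the series converges absolutely by comparison with the p-series (p = 2 > 1).
Endpoint x = -23/6: absolute convergence follows by limit comparison with Σ 1/n².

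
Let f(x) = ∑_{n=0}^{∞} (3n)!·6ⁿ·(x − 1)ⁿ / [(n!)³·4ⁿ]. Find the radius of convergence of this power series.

Ratio test: |a_{n+1}/a_n| = (3n+1)·(3n+2)·(3n+3)/(n+1)³ · 6/4 → 81/2 as n → ∞.
Thus R = 1/(81/2) = 2/81.

R = 2/81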